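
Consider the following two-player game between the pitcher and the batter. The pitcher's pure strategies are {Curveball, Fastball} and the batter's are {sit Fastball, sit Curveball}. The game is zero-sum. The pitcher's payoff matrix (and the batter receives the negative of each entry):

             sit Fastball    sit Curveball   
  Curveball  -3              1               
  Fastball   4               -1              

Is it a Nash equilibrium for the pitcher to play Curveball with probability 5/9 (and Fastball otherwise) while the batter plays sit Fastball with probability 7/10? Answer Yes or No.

Given the batter's mix q = 7/10, the pitcher's payoff from Curveball is -9/5 but from Fastball is 5/2. The pitcher strictly prefers Fastball, so the pitcher would not mix.
So the proposed profile is not a Nash equilibrium.

No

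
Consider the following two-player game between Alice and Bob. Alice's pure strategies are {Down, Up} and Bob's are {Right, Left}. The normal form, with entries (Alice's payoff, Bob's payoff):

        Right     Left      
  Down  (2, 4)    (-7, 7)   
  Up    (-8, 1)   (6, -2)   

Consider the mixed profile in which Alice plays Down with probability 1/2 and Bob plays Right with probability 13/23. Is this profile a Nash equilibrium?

Check Bob's indifference given Alice's mix p = 1/2:
  payoff from Right = 5/2; payoff from Left = 5/2 — equal.
Check Alice's indifference given Bob's mix q = 13/23:
  payoff from Down = -44/23; payoff from Up = -44/23 — equal.
Both players are indifferent, so neither can profitably deviate.

Yes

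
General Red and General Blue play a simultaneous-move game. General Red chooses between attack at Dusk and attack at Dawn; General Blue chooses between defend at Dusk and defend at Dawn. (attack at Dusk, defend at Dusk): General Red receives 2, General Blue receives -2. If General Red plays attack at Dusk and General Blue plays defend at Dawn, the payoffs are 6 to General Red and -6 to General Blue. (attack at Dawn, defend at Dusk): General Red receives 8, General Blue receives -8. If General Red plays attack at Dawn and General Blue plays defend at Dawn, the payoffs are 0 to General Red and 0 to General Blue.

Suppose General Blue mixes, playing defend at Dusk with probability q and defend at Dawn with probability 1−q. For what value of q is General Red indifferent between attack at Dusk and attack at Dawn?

For General Red to be willing to mix, General Red must be indifferent between attack at Dusk and attack at Dawn, which pins down General Blue's mix.
  General Red's expected payoff from attack at Dusk: q·2 + (1−q)·6 = -4q + 6
  General Red's expected payoff from attack at Dawn: q·8 + (1−q)·0 = 8q
  -4q + 6 = 8q  ⇒  -12q = -6  ⇒  q = 1/2.

q = 1/2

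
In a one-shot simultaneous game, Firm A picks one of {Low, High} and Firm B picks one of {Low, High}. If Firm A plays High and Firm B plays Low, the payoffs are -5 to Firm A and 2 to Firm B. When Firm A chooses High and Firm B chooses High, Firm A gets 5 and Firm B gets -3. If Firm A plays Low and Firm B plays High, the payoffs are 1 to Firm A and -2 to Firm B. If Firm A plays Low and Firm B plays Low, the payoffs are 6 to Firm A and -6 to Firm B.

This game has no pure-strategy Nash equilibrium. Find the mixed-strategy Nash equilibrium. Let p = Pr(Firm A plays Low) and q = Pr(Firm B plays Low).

In a mixed equilibrium Firm B is indifferent between Low and High; this condition fixes p.
  Firm B's expected payoff from Low: p·(-6) + (1−p)·2 = -8p + 2
  Firm B's expected payoff from High: p·(-2) + (1−p)·(-3) = p - 3
  -8p + 2 = p - 3  ⇒  -9p = -5  ⇒  p = 5/9.
In a mixed equilibrium Firm A is indifferent between Low and High; this condition fixes q.
  Firm A's payoff from Low: q·6 + (1−q)·1 = 5q + 1
  Firm A's payoff from High: q·(-5) + (1−q)·5 = -10q + 5
  5q + 1 = -10q + 5  ⇒  15q = 4  ⇒  q = 4/15.

p = 5/9, q = 4/15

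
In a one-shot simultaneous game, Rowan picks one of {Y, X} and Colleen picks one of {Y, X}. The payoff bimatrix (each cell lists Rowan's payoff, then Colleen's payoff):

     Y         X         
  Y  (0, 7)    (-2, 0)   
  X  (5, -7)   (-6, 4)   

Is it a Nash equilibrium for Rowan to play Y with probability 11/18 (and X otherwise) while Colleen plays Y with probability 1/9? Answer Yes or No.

No

Given Colleen's mix q = 1/9, Rowan's payoff from Y is -16/9 but from X is -43/9. Rowan strictly prefers Y, so Rowan would not mix.
So the proposed profile is not a Nash equilibrium.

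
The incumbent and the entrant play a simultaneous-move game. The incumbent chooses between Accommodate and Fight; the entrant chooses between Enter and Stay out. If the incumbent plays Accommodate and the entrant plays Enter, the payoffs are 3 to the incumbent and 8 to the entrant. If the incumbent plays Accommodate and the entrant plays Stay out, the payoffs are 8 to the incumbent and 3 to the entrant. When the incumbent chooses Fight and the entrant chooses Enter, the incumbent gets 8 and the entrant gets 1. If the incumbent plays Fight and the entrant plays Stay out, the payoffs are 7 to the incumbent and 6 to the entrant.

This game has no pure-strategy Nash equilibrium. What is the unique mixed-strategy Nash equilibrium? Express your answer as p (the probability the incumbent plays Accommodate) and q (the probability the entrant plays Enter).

p = 1/2, q = 1/6

Set the entrant's expected payoff from Enter equal to that from Stay out:
  the entrant's payoff from Enter: p·8 + (1−p)·1 = 7p + 1
  the entrant's payoff from Stay out: p·3 + (1−p)·6 = -3p + 6
  7p + 1 = -3p + 6  ⇒  10p = 5  ⇒  p = 1/2.
In a mixed equilibrium the incumbent is indifferent between Accommodate and Fight; this condition fixes q.
  the incumbent's payoff from Accommodate: q·3 + (1−q)·8 = -5q + 8
  the incumbent's payoff from Fight: q·8 + (1−q)·7 = q + 7
  -5q + 8 = q + 7  ⇒  -6q = -1  ⇒  q = 1/6.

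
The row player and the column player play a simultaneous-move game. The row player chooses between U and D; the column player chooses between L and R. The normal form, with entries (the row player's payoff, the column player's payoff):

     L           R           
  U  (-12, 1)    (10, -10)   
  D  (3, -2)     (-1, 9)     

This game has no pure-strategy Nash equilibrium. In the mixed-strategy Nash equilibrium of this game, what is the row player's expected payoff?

9/13

The row player's indifference between U and D determines the column player's mixing probability q:
  the row player's expected payoff from U: q·(-12) + (1−q)·10 = -22q + 10
  the row player's expected payoff from D: q·3 + (1−q)·(-1) = 4q - 1
  -22q + 10 = 4q - 1  ⇒  -26q = -11  ⇒  q = 11/26.
At equilibrium the row player is indifferent across rows, so the row player's payoff equals the payoff from U: (11/26)·(-12) + (15/26)·10 = 9/13.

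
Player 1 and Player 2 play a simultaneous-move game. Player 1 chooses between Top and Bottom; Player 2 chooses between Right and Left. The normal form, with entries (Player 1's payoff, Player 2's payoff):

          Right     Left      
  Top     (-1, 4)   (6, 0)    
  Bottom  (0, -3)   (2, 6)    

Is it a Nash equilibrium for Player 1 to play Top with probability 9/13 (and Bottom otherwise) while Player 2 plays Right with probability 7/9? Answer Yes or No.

No

Given Player 2's mix q = 7/9, Player 1's payoff from Top is 5/9 but from Bottom is 4/9. Player 1 strictly prefers Top, so Player 1 would not mix.
So the proposed profile is not a Nash equilibrium.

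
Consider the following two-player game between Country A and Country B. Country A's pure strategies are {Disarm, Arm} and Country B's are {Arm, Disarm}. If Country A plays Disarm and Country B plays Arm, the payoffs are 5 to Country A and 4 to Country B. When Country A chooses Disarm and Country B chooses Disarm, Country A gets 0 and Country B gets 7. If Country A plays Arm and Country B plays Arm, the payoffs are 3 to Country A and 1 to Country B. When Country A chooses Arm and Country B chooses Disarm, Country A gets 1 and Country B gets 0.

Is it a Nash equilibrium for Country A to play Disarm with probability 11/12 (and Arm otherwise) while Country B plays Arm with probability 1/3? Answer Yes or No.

Given Country A's mix p = 11/12, Country B's payoff from Arm is 15/4 but from Disarm is 77/12. Country B strictly prefers Disarm, so Country B would not mix.
So the proposed profile is not a Nash equilibrium.

No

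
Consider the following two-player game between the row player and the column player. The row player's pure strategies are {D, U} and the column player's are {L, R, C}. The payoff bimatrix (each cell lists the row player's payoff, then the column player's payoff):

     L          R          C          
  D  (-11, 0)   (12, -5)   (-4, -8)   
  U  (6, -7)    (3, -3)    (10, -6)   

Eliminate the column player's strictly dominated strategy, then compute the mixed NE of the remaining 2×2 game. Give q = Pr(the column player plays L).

The column player's strategy C is strictly dominated by R: -5 > -8 and -3 > -6. Eliminate C.
The column player's mix must leave the row player indifferent between D and U.
  the row player's payoff to D: q·(-11) + (1−q)·12 = -23q + 12
  the row player's payoff to U: q·6 + (1−q)·3 = 3q + 3
  -23q + 12 = 3q + 3  ⇒  -26q = -9  ⇒  q = 9/26.

q = 9/26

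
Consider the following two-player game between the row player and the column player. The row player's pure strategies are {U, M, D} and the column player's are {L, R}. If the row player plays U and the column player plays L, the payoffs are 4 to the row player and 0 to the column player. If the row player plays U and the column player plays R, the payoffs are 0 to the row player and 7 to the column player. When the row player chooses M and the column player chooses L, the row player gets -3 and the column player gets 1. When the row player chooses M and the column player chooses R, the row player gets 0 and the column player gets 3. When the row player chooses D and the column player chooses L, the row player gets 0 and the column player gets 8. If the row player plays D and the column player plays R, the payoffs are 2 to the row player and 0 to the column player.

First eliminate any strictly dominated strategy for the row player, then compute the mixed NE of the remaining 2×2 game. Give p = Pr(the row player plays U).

p = 8/15

The row player's strategy M is strictly dominated by D: 0 > -3 and 2 > 0. Eliminate M.
For the column player to be willing to mix, the column player must be indifferent between L and R, which pins down the row player's mix.
  the column player's payoff to L: p·0 + (1−p)·8 = -8p + 8
  the column player's payoff to R: p·7 + (1−p)·0 = 7p
  -8p + 8 = 7p  ⇒  -15p = -8  ⇒  p = 8/15.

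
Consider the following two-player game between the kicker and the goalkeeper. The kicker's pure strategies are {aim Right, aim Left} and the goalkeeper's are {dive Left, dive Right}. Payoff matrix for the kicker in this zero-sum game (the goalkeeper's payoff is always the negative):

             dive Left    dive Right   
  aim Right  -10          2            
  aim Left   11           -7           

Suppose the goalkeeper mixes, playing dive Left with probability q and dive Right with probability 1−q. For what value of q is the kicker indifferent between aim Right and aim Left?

Set the kicker's expected payoff from aim Right equal to that from aim Left:
  the kicker's expected payoff from aim Right: q·(-10) + (1−q)·2 = -12q + 2
  the kicker's expected payoff from aim Left: q·11 + (1−q)·(-7) = 18q - 7
  -12q + 2 = 18q - 7  ⇒  -30q = -9  ⇒  q = 3/10.

q = 3/10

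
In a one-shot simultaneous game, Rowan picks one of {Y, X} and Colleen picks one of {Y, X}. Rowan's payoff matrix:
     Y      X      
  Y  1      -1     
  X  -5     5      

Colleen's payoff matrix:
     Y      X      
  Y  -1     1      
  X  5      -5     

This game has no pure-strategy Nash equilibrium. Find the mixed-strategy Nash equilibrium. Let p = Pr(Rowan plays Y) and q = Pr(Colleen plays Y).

p = 5/6, q = 1/2

In a mixed equilibrium Colleen is indifferent between Y and X; this condition fixes p.
  Colleen's expected payoff from Y: p·(-1) + (1−p)·5 = -6p + 5
  Colleen's expected payoff from X: p·1 + (1−p)·(-5) = 6p - 5
  -6p + 5 = 6p - 5  ⇒  -12p = -10  ⇒  p = 5/6.
Colleen's mix must leave Rowan indifferent between Y and X.
  Rowan's payoff from Y: q·1 + (1−q)·(-1) = 2q - 1
  Rowan's payoff from X: q·(-5) + (1−q)·5 = -10q + 5
  2q - 1 = -10q + 5  ⇒  12q = 6  ⇒  q = 1/2.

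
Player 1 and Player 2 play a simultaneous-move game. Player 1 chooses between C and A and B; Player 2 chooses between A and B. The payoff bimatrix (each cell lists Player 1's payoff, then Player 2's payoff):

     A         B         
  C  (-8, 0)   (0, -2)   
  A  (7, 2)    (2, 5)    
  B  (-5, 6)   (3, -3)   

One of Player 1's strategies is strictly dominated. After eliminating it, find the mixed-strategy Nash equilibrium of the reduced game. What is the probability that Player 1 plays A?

p = 3/4

Player 1's strategy C is strictly dominated by B: -5 > -8 and 3 > 0. Eliminate C.
For Player 2 to be willing to mix, Player 2 must be indifferent between A and B, which pins down Player 1's mix.
  Player 2's payoff from A: p·2 + (1−p)·6 = -4p + 6
  Player 2's payoff from B: p·5 + (1−p)·(-3) = 8p - 3
  -4p + 6 = 8p - 3  ⇒  -12p = -9  ⇒  p = 3/4.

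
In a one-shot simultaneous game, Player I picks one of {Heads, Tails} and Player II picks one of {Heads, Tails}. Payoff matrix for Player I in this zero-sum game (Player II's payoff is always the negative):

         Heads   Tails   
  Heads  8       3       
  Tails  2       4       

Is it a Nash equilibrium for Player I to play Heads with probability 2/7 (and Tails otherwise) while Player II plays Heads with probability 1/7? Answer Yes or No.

Yes

Check Player II's indifference given Player I's mix p = 2/7:
  payoff from Heads = -26/7; payoff from Tails = -26/7 — equal.
Check Player I's indifference given Player II's mix q = 1/7:
  payoff from Heads = 26/7; payoff from Tails = 26/7 — equal.
Both players are indifferent, so neither can profitably deviate.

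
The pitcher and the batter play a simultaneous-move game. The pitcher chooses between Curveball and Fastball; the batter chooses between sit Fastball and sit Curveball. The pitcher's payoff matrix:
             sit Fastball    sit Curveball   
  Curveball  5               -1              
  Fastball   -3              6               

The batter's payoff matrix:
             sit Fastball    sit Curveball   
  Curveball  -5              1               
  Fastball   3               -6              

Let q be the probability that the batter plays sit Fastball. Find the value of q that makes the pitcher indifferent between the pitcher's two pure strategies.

q = 7/15

Set the pitcher's expected payoff from Curveball equal to that from Fastball:
  the pitcher's payoff to Curveball: q·5 + (1−q)·(-1) = 6q - 1
  the pitcher's payoff to Fastball: q·(-3) + (1−q)·6 = -9q + 6
  6q - 1 = -9q + 6  ⇒  15q = 7  ⇒  q = 7/15.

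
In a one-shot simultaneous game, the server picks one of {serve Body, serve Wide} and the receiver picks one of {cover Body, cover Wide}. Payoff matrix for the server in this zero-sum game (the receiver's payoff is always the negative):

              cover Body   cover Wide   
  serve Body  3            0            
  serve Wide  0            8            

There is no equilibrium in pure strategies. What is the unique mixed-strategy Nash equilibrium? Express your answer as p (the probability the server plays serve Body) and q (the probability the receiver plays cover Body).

p = 8/11, q = 8/11

The receiver's indifference between cover Body and cover Wide determines the server's mixing probability p:
  the receiver's expected payoff from cover Body: p·(-3) + (1−p)·0 = -3p
  the receiver's expected payoff from cover Wide: p·0 + (1−p)·(-8) = 8p - 8
  -3p = 8p - 8  ⇒  -11p = -8  ⇒  p = 8/11.
The server's indifference between serve Body and serve Wide determines the receiver's mixing probability q:
  the server's payoff to serve Body: q·3 + (1−q)·0 = 3q
  the server's payoff to serve Wide: q·0 + (1−q)·8 = -8q + 8
  3q = -8q + 8  ⇒  11q = 8  ⇒  q = 8/11.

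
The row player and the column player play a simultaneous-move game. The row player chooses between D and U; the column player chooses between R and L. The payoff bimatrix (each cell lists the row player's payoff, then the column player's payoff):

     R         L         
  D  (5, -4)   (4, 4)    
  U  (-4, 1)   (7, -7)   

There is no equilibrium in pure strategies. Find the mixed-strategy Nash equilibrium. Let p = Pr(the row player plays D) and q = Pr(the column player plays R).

In a mixed equilibrium the column player is indifferent between R and L; this condition fixes p.
  the column player's payoff from R: p·(-4) + (1−p)·1 = -5p + 1
  the column player's payoff from L: p·4 + (1−p)·(-7) = 11p - 7
  -5p + 1 = 11p - 7  ⇒  -16p = -8  ⇒  p = 1/2.
In a mixed equilibrium the row player is indifferent between D and U; this condition fixes q.
  the row player's expected payoff from D: q·5 + (1−q)·4 = q + 4
  the row player's expected payoff from U: q·(-4) + (1−q)·7 = -11q + 7
  q + 4 = -11q + 7  ⇒  12q = 3  ⇒  q = 1/4.

p = 1/2, q = 1/4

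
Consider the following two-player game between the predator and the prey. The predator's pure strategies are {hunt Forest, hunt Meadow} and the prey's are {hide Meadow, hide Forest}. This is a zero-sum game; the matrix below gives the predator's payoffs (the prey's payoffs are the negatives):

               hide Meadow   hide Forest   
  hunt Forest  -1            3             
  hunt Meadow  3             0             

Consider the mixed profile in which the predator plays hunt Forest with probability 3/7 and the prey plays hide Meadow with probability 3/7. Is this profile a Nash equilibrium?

Check the prey's indifference given the predator's mix p = 3/7:
  payoff from hide Meadow = -9/7; payoff from hide Forest = -9/7 — equal.
Check the predator's indifference given the prey's mix q = 3/7:
  payoff from hunt Forest = 9/7; payoff from hunt Meadow = 9/7 — equal.
Both players are indifferent, so neither can profitably deviate.

Yes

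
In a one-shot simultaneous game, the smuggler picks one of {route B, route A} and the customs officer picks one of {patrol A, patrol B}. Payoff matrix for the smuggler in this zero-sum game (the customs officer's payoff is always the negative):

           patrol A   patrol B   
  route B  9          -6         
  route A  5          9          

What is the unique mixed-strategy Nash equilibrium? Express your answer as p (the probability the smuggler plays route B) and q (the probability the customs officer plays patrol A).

p = 4/19, q = 15/19

Set the customs officer's expected payoff from patrol A equal to that from patrol B:
  the customs officer's payoff to patrol A: p·(-9) + (1−p)·(-5) = -4p - 5
  the customs officer's payoff to patrol B: p·6 + (1−p)·(-9) = 15p - 9
  -4p - 5 = 15p - 9  ⇒  -19p = -4  ⇒  p = 4/19.
The customs officer's mix must leave the smuggler indifferent between route B and route A.
  the smuggler's expected payoff from route B: q·9 + (1−q)·(-6) = 15q - 6
  the smuggler's expected payoff from route A: q·5 + (1−q)·9 = -4q + 9
  15q - 6 = -4q + 9  ⇒  19q = 15  ⇒  q = 15/19.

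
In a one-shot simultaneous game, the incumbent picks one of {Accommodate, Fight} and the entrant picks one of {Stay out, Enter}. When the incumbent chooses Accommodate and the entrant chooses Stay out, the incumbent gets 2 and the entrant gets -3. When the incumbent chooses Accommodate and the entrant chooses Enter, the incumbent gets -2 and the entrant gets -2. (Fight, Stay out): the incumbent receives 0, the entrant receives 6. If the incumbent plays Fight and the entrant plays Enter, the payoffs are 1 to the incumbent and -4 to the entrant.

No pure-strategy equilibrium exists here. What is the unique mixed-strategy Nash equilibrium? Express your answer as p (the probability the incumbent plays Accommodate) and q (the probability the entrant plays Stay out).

Set the entrant's expected payoff from Stay out equal to that from Enter:
  the entrant's payoff from Stay out: p·(-3) + (1−p)·6 = -9p + 6
  the entrant's payoff from Enter: p·(-2) + (1−p)·(-4) = 2p - 4
  -9p + 6 = 2p - 4  ⇒  -11p = -10  ⇒  p = 10/11.
The incumbent's indifference between Accommodate and Fight determines the entrant's mixing probability q:
  the incumbent's expected payoff from Accommodate: q·2 + (1−q)·(-2) = 4q - 2
  the incumbent's expected payoff from Fight: q·0 + (1−q)·1 = -q + 1
  4q - 2 = -q + 1  ⇒  5q = 3  ⇒  q = 3/5.

p = 10/11, q = 3/5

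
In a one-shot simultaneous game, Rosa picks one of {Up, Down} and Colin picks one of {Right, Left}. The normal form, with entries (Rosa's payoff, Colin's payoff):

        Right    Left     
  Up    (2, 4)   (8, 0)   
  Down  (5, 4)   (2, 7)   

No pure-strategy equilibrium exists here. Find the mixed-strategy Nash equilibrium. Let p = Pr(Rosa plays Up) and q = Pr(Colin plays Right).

Colin's indifference between Right and Left determines Rosa's mixing probability p:
  Colin's payoff to Right: p·4 + (1−p)·4 = 4
  Colin's payoff to Left: p·0 + (1−p)·7 = -7p + 7
  4 = -7p + 7  ⇒  7p = 3  ⇒  p = 3/7.
Colin's mix must leave Rosa indifferent between Up and Down.
  Rosa's payoff from Up: q·2 + (1−q)·8 = -6q + 8
  Rosa's payoff from Down: q·5 + (1−q)·2 = 3q + 2
  -6q + 8 = 3q + 2  ⇒  -9q = -6  ⇒  q = 2/3.

p = 3/7, q = 2/3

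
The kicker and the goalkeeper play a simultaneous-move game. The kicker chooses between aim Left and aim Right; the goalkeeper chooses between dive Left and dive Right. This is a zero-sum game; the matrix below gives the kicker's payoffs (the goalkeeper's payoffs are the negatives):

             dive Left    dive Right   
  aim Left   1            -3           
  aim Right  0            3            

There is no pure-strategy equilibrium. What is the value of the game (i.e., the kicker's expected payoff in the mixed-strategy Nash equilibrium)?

v = 3/7

The goalkeeper's mix must leave the kicker indifferent between aim Left and aim Right.
  the kicker's payoff from aim Left: q·1 + (1−q)·(-3) = 4q - 3
  the kicker's payoff from aim Right: q·0 + (1−q)·3 = -3q + 3
  4q - 3 = -3q + 3  ⇒  7q = 6  ⇒  q = 6/7.
The value is the kicker's expected payoff against this mix (using aim Left): (6/7)·1 + (1/7)·(-3) = 3/7.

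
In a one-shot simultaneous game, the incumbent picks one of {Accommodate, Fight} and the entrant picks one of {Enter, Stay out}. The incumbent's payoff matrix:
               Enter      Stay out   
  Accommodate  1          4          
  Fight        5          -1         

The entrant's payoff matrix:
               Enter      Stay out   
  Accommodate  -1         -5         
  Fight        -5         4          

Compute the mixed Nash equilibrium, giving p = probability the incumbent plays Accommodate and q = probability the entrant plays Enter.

p = 9/13, q = 5/9

In a mixed equilibrium the entrant is indifferent between Enter and Stay out; this condition fixes p.
  the entrant's expected payoff from Enter: p·(-1) + (1−p)·(-5) = 4p - 5
  the entrant's expected payoff from Stay out: p·(-5) + (1−p)·4 = -9p + 4
  4p - 5 = -9p + 4  ⇒  13p = 9  ⇒  p = 9/13.
For the incumbent to be willing to mix, the incumbent must be indifferent between Accommodate and Fight, which pins down the entrant's mix.
  the incumbent's payoff to Accommodate: q·1 + (1−q)·4 = -3q + 4
  the incumbent's payoff to Fight: q·5 + (1−q)·(-1) = 6q - 1
  -3q + 4 = 6q - 1  ⇒  -9q = -5  ⇒  q = 5/9.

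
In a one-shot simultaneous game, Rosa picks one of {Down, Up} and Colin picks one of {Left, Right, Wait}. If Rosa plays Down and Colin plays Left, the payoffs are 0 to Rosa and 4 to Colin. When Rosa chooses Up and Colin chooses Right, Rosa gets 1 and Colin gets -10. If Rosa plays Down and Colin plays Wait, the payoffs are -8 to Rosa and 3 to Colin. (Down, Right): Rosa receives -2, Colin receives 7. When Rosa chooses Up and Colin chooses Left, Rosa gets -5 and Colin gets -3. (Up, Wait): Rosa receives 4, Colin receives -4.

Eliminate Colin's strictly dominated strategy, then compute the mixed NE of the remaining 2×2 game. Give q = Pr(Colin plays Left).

Colin's strategy Wait is strictly dominated by Left: 4 > 3 and -3 > -4. Eliminate Wait.
Set Rosa's expected payoff from Down equal to that from Up:
  Rosa's payoff from Down: q·0 + (1−q)·(-2) = 2q - 2
  Rosa's payoff from Up: q·(-5) + (1−q)·1 = -6q + 1
  2q - 2 = -6q + 1  ⇒  8q = 3  ⇒  q = 3/8.

q = 3/8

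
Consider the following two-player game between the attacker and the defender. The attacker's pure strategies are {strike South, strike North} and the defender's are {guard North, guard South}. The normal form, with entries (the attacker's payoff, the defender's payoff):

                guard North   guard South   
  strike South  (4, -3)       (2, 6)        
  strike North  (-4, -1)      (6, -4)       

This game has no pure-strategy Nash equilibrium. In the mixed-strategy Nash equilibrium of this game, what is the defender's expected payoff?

Set the defender's expected payoff from guard North equal to that from guard South:
  the defender's expected payoff from guard North: p·(-3) + (1−p)·(-1) = -2p - 1
  the defender's expected payoff from guard South: p·6 + (1−p)·(-4) = 10p - 4
  -2p - 1 = 10p - 4  ⇒  -12p = -3  ⇒  p = 1/4.
At equilibrium the defender is indifferent across columns, so the defender's payoff equals the payoff from guard North: (1/4)·(-3) + (3/4)·(-1) = -3/2.

-3/2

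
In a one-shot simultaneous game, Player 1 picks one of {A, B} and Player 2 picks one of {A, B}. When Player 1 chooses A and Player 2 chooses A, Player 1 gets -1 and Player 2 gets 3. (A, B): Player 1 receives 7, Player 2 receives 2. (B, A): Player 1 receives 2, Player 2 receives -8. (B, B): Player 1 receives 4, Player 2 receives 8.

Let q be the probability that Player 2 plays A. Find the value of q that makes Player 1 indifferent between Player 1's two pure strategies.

q = 1/2

For Player 1 to be willing to mix, Player 1 must be indifferent between A and B, which pins down Player 2's mix.
  Player 1's expected payoff from A: q·(-1) + (1−q)·7 = -8q + 7
  Player 1's expected payoff from B: q·2 + (1−q)·4 = -2q + 4
  -8q + 7 = -2q + 4  ⇒  -6q = -3  ⇒  q = 1/2.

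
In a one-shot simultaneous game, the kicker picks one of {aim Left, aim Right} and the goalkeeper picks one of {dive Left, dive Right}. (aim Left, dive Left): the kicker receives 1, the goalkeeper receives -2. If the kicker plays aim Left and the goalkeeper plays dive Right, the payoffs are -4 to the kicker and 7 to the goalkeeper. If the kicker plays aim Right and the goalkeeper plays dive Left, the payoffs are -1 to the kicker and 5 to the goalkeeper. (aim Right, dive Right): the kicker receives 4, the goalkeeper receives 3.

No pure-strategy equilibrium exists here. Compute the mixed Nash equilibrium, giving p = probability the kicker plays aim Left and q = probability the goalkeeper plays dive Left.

p = 2/11, q = 4/5

The kicker's mix must leave the goalkeeper indifferent between dive Left and dive Right.
  the goalkeeper's payoff to dive Left: p·(-2) + (1−p)·5 = -7p + 5
  the goalkeeper's payoff to dive Right: p·7 + (1−p)·3 = 4p + 3
  -7p + 5 = 4p + 3  ⇒  -11p = -2  ⇒  p = 2/11.
For the kicker to be willing to mix, the kicker must be indifferent between aim Left and aim Right, which pins down the goalkeeper's mix.
  the kicker's expected payoff from aim Left: q·1 + (1−q)·(-4) = 5q - 4
  the kicker's expected payoff from aim Right: q·(-1) + (1−q)·4 = -5q + 4
  5q - 4 = -5q + 4  ⇒  10q = 8  ⇒  q = 4/5.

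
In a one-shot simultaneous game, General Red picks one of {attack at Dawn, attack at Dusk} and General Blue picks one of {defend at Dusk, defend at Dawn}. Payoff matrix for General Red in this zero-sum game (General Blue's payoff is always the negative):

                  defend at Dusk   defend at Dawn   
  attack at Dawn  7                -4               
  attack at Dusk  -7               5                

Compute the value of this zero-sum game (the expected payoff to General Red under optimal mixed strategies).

v = 7/23

General Red's indifference between attack at Dawn and attack at Dusk determines General Blue's mixing probability q:
  General Red's expected payoff from attack at Dawn: q·7 + (1−q)·(-4) = 11q - 4
  General Red's expected payoff from attack at Dusk: q·(-7) + (1−q)·5 = -12q + 5
  11q - 4 = -12q + 5  ⇒  23q = 9  ⇒  q = 9/23.
The value is General Red's expected payoff against this mix (using attack at Dawn): (9/23)·7 + (14/23)·(-4) = 7/23.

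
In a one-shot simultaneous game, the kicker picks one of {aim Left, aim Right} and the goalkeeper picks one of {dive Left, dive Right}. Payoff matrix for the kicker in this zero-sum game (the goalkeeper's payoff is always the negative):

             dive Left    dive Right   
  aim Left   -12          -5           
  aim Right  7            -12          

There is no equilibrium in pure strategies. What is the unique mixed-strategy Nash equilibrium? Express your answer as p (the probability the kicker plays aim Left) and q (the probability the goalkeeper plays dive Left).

The goalkeeper's indifference between dive Left and dive Right determines the kicker's mixing probability p:
  the goalkeeper's expected payoff from dive Left: p·12 + (1−p)·(-7) = 19p - 7
  the goalkeeper's expected payoff from dive Right: p·5 + (1−p)·12 = -7p + 12
  19p - 7 = -7p + 12  ⇒  26p = 19  ⇒  p = 19/26.
For the kicker to be willing to mix, the kicker must be indifferent between aim Left and aim Right, which pins down the goalkeeper's mix.
  the kicker's payoff to aim Left: q·(-12) + (1−q)·(-5) = -7q - 5
  the kicker's payoff to aim Right: q·7 + (1−q)·(-12) = 19q - 12
  -7q - 5 = 19q - 12  ⇒  -26q = -7  ⇒  q = 7/26.

p = 19/26, q = 7/26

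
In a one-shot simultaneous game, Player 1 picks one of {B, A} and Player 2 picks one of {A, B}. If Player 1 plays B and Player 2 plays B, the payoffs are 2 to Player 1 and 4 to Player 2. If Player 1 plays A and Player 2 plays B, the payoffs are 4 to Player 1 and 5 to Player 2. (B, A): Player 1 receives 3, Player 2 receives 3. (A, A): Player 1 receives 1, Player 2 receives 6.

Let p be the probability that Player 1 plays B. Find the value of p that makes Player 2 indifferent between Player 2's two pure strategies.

p = 1/2

Set Player 2's expected payoff from A equal to that from B:
  Player 2's expected payoff from A: p·3 + (1−p)·6 = -3p + 6
  Player 2's expected payoff from B: p·4 + (1−p)·5 = -p + 5
  -3p + 6 = -p + 5  ⇒  -2p = -1  ⇒  p = 1/2.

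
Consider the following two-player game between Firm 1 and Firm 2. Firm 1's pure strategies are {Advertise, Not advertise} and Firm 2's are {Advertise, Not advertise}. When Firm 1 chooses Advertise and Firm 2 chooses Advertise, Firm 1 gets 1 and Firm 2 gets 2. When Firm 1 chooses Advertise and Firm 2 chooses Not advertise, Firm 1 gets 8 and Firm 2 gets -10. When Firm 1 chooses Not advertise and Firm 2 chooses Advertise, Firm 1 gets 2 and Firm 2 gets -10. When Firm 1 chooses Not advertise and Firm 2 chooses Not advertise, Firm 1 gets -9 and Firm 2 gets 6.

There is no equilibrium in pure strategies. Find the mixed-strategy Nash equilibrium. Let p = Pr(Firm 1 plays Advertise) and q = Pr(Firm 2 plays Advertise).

p = 4/7, q = 17/18

Firm 1's mix must leave Firm 2 indifferent between Advertise and Not advertise.
  Firm 2's payoff to Advertise: p·2 + (1−p)·(-10) = 12p - 10
  Firm 2's payoff to Not advertise: p·(-10) + (1−p)·6 = -16p + 6
  12p - 10 = -16p + 6  ⇒  28p = 16  ⇒  p = 4/7.
Set Firm 1's expected payoff from Advertise equal to that from Not advertise:
  Firm 1's expected payoff from Advertise: q·1 + (1−q)·8 = -7q + 8
  Firm 1's expected payoff from Not advertise: q·2 + (1−q)·(-9) = 11q - 9
  -7q + 8 = 11q - 9  ⇒  -18q = -17  ⇒  q = 17/18.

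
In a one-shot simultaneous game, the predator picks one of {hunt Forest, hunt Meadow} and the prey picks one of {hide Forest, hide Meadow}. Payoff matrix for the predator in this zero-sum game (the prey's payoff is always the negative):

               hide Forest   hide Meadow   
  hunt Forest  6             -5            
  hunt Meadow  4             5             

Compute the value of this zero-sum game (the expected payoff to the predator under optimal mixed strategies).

In a mixed equilibrium the predator is indifferent between hunt Forest and hunt Meadow; this condition fixes q.
  the predator's payoff to hunt Forest: q·6 + (1−q)·(-5) = 11q - 5
  the predator's payoff to hunt Meadow: q·4 + (1−q)·5 = -q + 5
  11q - 5 = -q + 5  ⇒  12q = 10  ⇒  q = 5/6.
The value is the predator's expected payoff against this mix (using hunt Forest): (5/6)·6 + (1/6)·(-5) = 25/6.

v = 25/6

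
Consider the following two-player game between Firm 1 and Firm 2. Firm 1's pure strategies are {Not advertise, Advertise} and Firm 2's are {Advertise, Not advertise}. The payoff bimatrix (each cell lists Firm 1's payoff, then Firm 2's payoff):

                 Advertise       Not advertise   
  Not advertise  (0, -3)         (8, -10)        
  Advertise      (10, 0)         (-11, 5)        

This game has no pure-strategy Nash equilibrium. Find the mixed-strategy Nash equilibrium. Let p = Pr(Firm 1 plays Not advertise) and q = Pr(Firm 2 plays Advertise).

p = 5/12, q = 19/29

In a mixed equilibrium Firm 2 is indifferent between Advertise and Not advertise; this condition fixes p.
  Firm 2's expected payoff from Advertise: p·(-3) + (1−p)·0 = -3p
  Firm 2's expected payoff from Not advertise: p·(-10) + (1−p)·5 = -15p + 5
  -3p = -15p + 5  ⇒  12p = 5  ⇒  p = 5/12.
Set Firm 1's expected payoff from Not advertise equal to that from Advertise:
  Firm 1's payoff to Not advertise: q·0 + (1−q)·8 = -8q + 8
  Firm 1's payoff to Advertise: q·10 + (1−q)·(-11) = 21q - 11
  -8q + 8 = 21q - 11  ⇒  -29q = -19  ⇒  q = 19/29.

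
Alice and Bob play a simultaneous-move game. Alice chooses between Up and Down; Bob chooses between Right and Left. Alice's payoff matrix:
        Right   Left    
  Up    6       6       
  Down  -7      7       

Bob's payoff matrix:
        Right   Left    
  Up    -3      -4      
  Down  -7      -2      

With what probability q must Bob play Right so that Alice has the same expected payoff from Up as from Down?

Set Alice's expected payoff from Up equal to that from Down:
  Alice's expected payoff from Up: q·6 + (1−q)·6 = 6
  Alice's expected payoff from Down: q·(-7) + (1−q)·7 = -14q + 7
  6 = -14q + 7  ⇒  14q = 1  ⇒  q = 1/14.

q = 1/14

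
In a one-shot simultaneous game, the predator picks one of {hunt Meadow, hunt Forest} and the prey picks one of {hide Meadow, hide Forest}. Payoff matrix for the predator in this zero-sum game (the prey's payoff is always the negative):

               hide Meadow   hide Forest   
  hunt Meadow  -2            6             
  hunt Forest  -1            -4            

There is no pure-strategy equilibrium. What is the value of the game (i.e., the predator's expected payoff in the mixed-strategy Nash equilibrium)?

v = -14/11

For the predator to be willing to mix, the predator must be indifferent between hunt Meadow and hunt Forest, which pins down the prey's mix.
  the predator's expected payoff from hunt Meadow: q·(-2) + (1−q)·6 = -8q + 6
  the predator's expected payoff from hunt Forest: q·(-1) + (1−q)·(-4) = 3q - 4
  -8q + 6 = 3q - 4  ⇒  -11q = -10  ⇒  q = 10/11.
The value is the predator's expected payoff against this mix (using hunt Meadow): (10/11)·(-2) + (1/11)·6 = -14/11.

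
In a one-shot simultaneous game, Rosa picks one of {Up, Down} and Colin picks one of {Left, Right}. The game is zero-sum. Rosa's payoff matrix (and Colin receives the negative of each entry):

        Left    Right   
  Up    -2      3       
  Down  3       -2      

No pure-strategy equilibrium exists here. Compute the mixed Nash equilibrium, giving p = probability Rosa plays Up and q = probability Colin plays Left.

p = 1/2, q = 1/2

In a mixed equilibrium Colin is indifferent between Left and Right; this condition fixes p.
  Colin's payoff from Left: p·2 + (1−p)·(-3) = 5p - 3
  Colin's payoff from Right: p·(-3) + (1−p)·2 = -5p + 2
  5p - 3 = -5p + 2  ⇒  10p = 5  ⇒  p = 1/2.
In a mixed equilibrium Rosa is indifferent between Up and Down; this condition fixes q.
  Rosa's payoff to Up: q·(-2) + (1−q)·3 = -5q + 3
  Rosa's payoff to Down: q·3 + (1−q)·(-2) = 5q - 2
  -5q + 3 = 5q - 2  ⇒  -10q = -5  ⇒  q = 1/2.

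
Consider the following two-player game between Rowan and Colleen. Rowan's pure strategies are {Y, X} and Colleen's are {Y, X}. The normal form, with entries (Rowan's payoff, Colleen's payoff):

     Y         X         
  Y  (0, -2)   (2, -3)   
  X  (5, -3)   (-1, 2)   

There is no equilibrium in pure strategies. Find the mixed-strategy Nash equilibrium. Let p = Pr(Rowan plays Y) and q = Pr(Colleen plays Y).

p = 5/6, q = 3/8

For Colleen to be willing to mix, Colleen must be indifferent between Y and X, which pins down Rowan's mix.
  Colleen's expected payoff from Y: p·(-2) + (1−p)·(-3) = p - 3
  Colleen's expected payoff from X: p·(-3) + (1−p)·2 = -5p + 2
  p - 3 = -5p + 2  ⇒  6p = 5  ⇒  p = 5/6.
Colleen's mix must leave Rowan indifferent between Y and X.
  Rowan's expected payoff from Y: q·0 + (1−q)·2 = -2q + 2
  Rowan's expected payoff from X: q·5 + (1−q)·(-1) = 6q - 1
  -2q + 2 = 6q - 1  ⇒  -8q = -3  ⇒  q = 3/8.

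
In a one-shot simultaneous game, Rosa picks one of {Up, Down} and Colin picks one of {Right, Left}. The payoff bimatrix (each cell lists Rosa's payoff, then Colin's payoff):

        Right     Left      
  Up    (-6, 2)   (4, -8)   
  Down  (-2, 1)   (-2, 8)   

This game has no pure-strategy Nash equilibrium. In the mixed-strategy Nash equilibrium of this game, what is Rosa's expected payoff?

In a mixed equilibrium Rosa is indifferent between Up and Down; this condition fixes q.
  Rosa's expected payoff from Up: q·(-6) + (1−q)·4 = -10q + 4
  Rosa's expected payoff from Down: q·(-2) + (1−q)·(-2) = -2
  -10q + 4 = -2  ⇒  -10q = -6  ⇒  q = 3/5.
At equilibrium Rosa is indifferent across rows, so Rosa's payoff equals the payoff from Up: (3/5)·(-6) + (2/5)·4 = -2.

-2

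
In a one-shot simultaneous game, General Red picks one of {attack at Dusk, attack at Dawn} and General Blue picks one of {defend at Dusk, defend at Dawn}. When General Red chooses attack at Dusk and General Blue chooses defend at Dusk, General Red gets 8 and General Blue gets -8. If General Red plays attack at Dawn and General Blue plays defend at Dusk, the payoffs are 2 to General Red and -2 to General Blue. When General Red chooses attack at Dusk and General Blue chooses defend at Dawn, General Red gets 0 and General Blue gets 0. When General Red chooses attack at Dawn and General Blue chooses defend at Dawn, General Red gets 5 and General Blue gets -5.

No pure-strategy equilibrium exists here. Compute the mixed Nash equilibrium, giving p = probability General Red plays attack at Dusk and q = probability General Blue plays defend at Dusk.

General Red's mix must leave General Blue indifferent between defend at Dusk and defend at Dawn.
  General Blue's expected payoff from defend at Dusk: p·(-8) + (1−p)·(-2) = -6p - 2
  General Blue's expected payoff from defend at Dawn: p·0 + (1−p)·(-5) = 5p - 5
  -6p - 2 = 5p - 5  ⇒  -11p = -3  ⇒  p = 3/11.
In a mixed equilibrium General Red is indifferent between attack at Dusk and attack at Dawn; this condition fixes q.
  General Red's expected payoff from attack at Dusk: q·8 + (1−q)·0 = 8q
  General Red's expected payoff from attack at Dawn: q·2 + (1−q)·5 = -3q + 5
  8q = -3q + 5  ⇒  11q = 5  ⇒  q = 5/11.

p = 3/11, q = 5/11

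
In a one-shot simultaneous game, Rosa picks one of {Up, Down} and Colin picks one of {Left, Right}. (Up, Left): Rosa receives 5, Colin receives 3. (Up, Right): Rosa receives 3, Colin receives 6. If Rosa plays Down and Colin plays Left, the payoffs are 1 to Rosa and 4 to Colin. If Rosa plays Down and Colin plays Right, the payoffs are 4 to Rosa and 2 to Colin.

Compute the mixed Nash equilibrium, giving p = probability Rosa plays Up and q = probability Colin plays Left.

In a mixed equilibrium Colin is indifferent between Left and Right; this condition fixes p.
  Colin's expected payoff from Left: p·3 + (1−p)·4 = -p + 4
  Colin's expected payoff from Right: p·6 + (1−p)·2 = 4p + 2
  -p + 4 = 4p + 2  ⇒  -5p = -2  ⇒  p = 2/5.
Rosa's indifference between Up and Down determines Colin's mixing probability q:
  Rosa's payoff from Up: q·5 + (1−q)·3 = 2q + 3
  Rosa's payoff from Down: q·1 + (1−q)·4 = -3q + 4
  2q + 3 = -3q + 4  ⇒  5q = 1  ⇒  q = 1/5.

p = 2/5, q = 1/5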